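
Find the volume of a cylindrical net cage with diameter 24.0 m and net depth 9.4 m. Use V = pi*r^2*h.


r = d/2 = 24.0/2 = 12 m
Base area = pi*r^2 = pi*12^2 = 452.38934 m^2
Volume = 452.38934 * 9.4 = 4252.46 m^3

4252.46 m^3


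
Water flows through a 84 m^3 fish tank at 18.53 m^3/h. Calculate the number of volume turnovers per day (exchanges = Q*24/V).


Daily flow volume = 18.53 m^3/h * 24 h = 444.72 m^3/day
Exchanges = daily flow / tank volume = 444.72 / 84 = 5.29429 exchanges/day

5.29429 exchanges/day


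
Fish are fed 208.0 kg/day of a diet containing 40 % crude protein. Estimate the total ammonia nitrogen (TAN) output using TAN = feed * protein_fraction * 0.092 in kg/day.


Protein in feed = 208.0 * 40/100 = 83.2 kg/day
TAN = protein * 0.092 = 83.2 * 0.092 = 7.6544 kg/day

7.6544 kg/day


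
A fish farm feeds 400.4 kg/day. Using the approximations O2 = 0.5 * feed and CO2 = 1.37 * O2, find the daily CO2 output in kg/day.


O2 = 400.4 * 0.5 = 200.2
CO2 = 200.2 * 1.37 = 274.274

274.274 kg/day


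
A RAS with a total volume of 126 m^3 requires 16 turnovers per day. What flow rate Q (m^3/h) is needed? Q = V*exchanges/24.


Daily recirculation volume = 126 m^3 * 16 = 2016 m^3/day
Flow rate Q = daily volume / 24 h = 2016 / 24 = 84 m^3/h

84 m^3/h


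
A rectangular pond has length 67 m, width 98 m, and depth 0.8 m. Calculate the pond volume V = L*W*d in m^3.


Base area = L * W = 67 * 98 = 6566 m^2
Volume = area * depth = 6566 * 0.8 = 5252.8 m^3

5252.8 m^3


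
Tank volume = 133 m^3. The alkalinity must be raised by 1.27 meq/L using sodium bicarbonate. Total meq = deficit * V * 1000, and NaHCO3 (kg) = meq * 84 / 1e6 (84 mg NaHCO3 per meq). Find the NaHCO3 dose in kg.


Tank volume in L = 133 m^3 * 1000 = 133000 L
Total meq required = 1.27 meq/L * 133000 L = 168910 meq
NaHCO3 mass = 168910 meq * 84 mg/meq / 1e6 = 14.1884 kg

14.1884 kg


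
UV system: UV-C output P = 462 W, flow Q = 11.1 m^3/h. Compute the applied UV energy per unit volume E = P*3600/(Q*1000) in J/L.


Energy delivered per hour = 462 W * 3600 s = 1663200 J/h
Volume treated per hour = 11.1 m^3/h * 1000 = 11100 L/h
dose = 1663200 / 11100 = 149.838 J/L

149.838 J/L


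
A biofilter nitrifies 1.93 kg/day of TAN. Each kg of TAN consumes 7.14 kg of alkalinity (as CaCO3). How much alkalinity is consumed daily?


Alkalinity factor: 7.14 kg CaCO3 consumed per kg TAN nitrified
alk = 1.93 kg TAN * 7.14 = 13.7802 kg CaCO3/day

13.7802 kg CaCO3/day


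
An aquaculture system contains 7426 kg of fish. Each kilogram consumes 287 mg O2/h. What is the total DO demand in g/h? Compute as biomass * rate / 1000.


Total O2 consumption (mg/h) = 7426 kg * 287 mg/(kg*h) = 2131262 mg/h
Convert to g/h: 2131262 / 1000 = 2131.262 g/h

2131.262 g/h


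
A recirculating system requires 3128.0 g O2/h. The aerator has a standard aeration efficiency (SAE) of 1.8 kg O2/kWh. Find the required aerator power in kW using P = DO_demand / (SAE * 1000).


SAE in g O2/kWh = 1.8 * 1000 = 1800 g/kWh
P = DO_demand / SAE_g = 3128.0 / 1800 = 1.73778 kW

1.73778 kW


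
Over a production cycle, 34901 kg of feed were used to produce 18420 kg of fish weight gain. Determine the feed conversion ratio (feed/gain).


FCR = feed consumed / weight gained
FCR = 34901 kg / 18420 kg = 1.89473

1.89473


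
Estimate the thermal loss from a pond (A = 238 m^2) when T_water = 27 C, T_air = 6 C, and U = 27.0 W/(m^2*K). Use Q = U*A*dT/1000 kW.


Temperature difference dT = 27 - 6 = 21 K
Heat loss (W) = U * A * dT = 27.0 * 238 * 21 = 134946 W
Convert to kW: 134946 / 1000 = 134.946 kW

134.946 kW


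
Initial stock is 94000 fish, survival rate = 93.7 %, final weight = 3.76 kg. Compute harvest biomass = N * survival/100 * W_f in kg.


Survivors = 94000 * 93.7/100 = 88078 fish
Harvest biomass = survivors * W_f = 88078 * 3.76 = 331173.28 kg

331173.28 kg


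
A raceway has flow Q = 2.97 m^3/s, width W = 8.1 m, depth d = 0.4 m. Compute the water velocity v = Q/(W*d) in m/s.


Cross-sectional area = W * d = 8.1 * 0.4 = 3.24 m^2
Velocity = Q / A = 2.97 / 3.24 = 0.916667 m/s

0.916667 m/s


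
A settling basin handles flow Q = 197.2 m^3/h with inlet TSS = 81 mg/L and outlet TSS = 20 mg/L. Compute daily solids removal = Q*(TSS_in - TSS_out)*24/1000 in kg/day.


Concentration drop: TSS_in - TSS_out = 81 - 20 = 61 mg/L
Hourly solids removed = Q * dTSS = 197.2 m^3/h * 61 mg/L = 12029.2 g/h  (m^3/h * mg/L = g/h)
Daily solids removed = 12029.2 * 24 = 288700.8 g/day
Convert g to kg: 288700.8 / 1000 = 288.7008 kg/day

288.7008 kg/day


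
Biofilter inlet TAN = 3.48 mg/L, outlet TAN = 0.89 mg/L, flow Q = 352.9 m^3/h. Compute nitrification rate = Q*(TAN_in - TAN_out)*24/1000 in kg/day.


Concentration drop: TAN_in - TAN_out = 3.48 - 0.89 = 2.59 mg/L
Hourly TAN removed = Q * dTAN = 352.9 m^3/h * 2.59 mg/L = 914.011 g/h  (m^3/h * mg/L = g/h)
Daily TAN removed = 914.011 * 24 = 21936.264 g/day
Convert to kg/day: 21936.264 / 1000 = 21.936264 kg/day

21.936264 kg/day


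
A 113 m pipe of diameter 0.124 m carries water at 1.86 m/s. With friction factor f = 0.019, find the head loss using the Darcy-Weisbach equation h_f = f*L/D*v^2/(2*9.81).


v^2 = 1.86^2 = 3.4596 m^2/s^2
L/D = 113/0.124 = 911.29032
h_f = f*(L/D)*v^2/(2g) = 0.019 * 911.29032 * 3.4596 / 19.62 = 3.05307 m

3.05307 m


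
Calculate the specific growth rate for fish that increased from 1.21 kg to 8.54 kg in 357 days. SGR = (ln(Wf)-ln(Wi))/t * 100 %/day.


ln(W_f) = ln(8.54) = 2.144761
ln(W_i) = ln(1.21) = 0.19062036
ln(W_f) - ln(W_i) = 2.144761 - 0.19062036 = 1.9541406
SGR = 1.9541406 / 357 * 100 = 0.547378 %/day

0.547378 %/day


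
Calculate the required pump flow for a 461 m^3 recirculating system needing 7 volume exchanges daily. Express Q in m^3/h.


Daily recirculation volume = 461 m^3 * 7 = 3227 m^3/day
Flow rate Q = daily volume / 24 h = 3227 / 24 = 134.458 m^3/h

134.458 m^3/h


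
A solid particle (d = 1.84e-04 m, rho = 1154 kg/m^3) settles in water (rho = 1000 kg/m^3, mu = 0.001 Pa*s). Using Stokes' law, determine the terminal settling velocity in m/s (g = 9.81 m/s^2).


Density difference: rho_p - rho_f = 1154 - 1000 = 154 kg/m^3
d^2 = (1.84e-04)^2 = 3.3856e-08 m^2
Numerator = (rho_p - rho_f) * g * d^2 = 154 * 9.81 * 3.3856e-08 = 5.1147613e-05
Denominator = 18 * mu = 18 * 0.001 = 0.018
v_s = 5.1147613e-05 / 0.018 = 0.00284153 m/s
Check: Re = rho_f * v_s * d / mu = 1000 * 0.00284153 * 1.84e-04 / 0.001 = 0.523 < 1, so Stokes' law applies.

0.00284153 m/s


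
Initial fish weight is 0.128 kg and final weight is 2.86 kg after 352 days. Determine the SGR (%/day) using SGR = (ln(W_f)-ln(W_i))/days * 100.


ln(W_f) = ln(2.86) = 1.0508216
ln(W_i) = ln(0.128) = -2.055725
ln(W_f) - ln(W_i) = 1.0508216 - -2.055725 = 3.1065466
SGR = 3.1065466 / 352 * 100 = 0.882542 %/day

0.882542 %/day


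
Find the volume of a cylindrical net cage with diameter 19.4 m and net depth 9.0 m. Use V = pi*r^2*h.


r = d/2 = 19.4/2 = 9.7 m
Base area = pi*r^2 = pi*9.7^2 = 295.59245 m^2
Volume = 295.59245 * 9.0 = 2660.33 m^3

2660.33 m^3


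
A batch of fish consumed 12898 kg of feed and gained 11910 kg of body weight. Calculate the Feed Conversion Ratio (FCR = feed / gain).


FCR = feed consumed / weight gained
FCR = 12898 kg / 11910 kg = 1.08296

1.08296


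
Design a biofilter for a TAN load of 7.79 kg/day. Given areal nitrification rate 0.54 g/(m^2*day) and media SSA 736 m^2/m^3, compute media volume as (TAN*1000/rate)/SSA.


A = 7.79*1000 / 0.54 = 14425.926 m^2
V = 14425.926 / 736 = 19.6004

19.6004 m^3


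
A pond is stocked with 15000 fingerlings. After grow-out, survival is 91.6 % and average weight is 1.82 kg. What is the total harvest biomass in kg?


Survivors = 15000 * 91.6/100 = 13740 fish
Harvest biomass = survivors * W_f = 13740 * 1.82 = 25006.8 kg

25006.8 kg


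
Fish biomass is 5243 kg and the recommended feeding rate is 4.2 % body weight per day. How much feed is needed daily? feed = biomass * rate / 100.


Feeding rate fraction = 4.2% / 100 = 0.042
Daily feed = 5243 kg * 0.042 = 220.206 kg/day

220.206 kg/day


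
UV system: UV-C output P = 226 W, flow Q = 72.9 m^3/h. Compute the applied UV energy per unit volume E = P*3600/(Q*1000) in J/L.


Energy delivered per hour = 226 W * 3600 s = 813600 J/h
Volume treated per hour = 72.9 m^3/h * 1000 = 72900 L/h
dose = 813600 / 72900 = 11.1605 J/L

11.1605 J/L


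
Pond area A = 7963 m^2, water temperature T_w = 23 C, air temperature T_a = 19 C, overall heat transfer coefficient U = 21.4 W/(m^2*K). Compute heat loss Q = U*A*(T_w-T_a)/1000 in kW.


Temperature difference dT = 23 - 19 = 4 K
Heat loss (W) = U * A * dT = 21.4 * 7963 * 4 = 681632.8 W
Convert to kW: 681632.8 / 1000 = 681.6328 kW

681.6328 kW


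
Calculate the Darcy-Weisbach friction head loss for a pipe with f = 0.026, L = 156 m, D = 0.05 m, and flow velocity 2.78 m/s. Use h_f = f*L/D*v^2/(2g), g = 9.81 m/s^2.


v^2 = 2.78^2 = 7.7284 m^2/s^2
L/D = 156/0.05 = 3120
h_f = f*(L/D)*v^2/(2g) = 0.026 * 3120 * 7.7284 / 19.62 = 31.9535 m

31.9535 m


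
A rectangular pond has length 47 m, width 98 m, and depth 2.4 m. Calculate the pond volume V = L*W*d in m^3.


Base area = L * W = 47 * 98 = 4606 m^2
Volume = area * depth = 4606 * 2.4 = 11054.4 m^3

11054.4 m^3


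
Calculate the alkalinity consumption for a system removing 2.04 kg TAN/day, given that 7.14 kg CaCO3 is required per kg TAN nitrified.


Alkalinity factor: 7.14 kg CaCO3 consumed per kg TAN nitrified
alk = 2.04 kg TAN * 7.14 = 14.5656 kg CaCO3/day

14.5656 kg CaCO3/day


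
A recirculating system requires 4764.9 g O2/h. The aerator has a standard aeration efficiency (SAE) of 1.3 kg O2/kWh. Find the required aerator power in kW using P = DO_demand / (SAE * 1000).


SAE in g O2/kWh = 1.3 * 1000 = 1300 g/kWh
P = DO_demand / SAE_g = 4764.9 / 1300 = 3.66531 kW

3.66531 kW


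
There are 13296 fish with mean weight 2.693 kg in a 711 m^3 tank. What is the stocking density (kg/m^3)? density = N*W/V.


Total biomass = 13296 fish * 2.693 kg = 35806.128 kg
Density = total biomass / volume = 35806.128 / 711 = 50.3602 kg/m^3

50.3602 kg/m^3


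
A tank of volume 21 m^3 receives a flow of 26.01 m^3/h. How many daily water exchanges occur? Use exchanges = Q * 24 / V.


Daily flow volume = 26.01 m^3/h * 24 h = 624.24 m^3/day
Exchanges = daily flow / tank volume = 624.24 / 21 = 29.7257 exchanges/day

29.7257 exchanges/day


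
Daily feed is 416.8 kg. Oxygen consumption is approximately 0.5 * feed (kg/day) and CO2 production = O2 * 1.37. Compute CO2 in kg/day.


O2 = 416.8 * 0.5 = 208.4
CO2 = 208.4 * 1.37 = 285.508

285.508 kg/day


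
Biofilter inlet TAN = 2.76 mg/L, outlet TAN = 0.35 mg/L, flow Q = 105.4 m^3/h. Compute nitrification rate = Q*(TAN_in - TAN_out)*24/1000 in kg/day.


Concentration drop: TAN_in - TAN_out = 2.76 - 0.35 = 2.41 mg/L
Hourly TAN removed = Q * dTAN = 105.4 m^3/h * 2.41 mg/L = 254.014 g/h  (m^3/h * mg/L = g/h)
Daily TAN removed = 254.014 * 24 = 6096.336 g/day
Convert to kg/day: 6096.336 / 1000 = 6.096336 kg/day

6.096336 kg/day


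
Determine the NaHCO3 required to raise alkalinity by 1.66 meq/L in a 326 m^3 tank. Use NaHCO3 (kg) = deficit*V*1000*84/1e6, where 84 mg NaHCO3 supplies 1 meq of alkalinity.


Tank volume in L = 326 m^3 * 1000 = 326000 L
Total meq required = 1.66 meq/L * 326000 L = 541160 meq
NaHCO3 mass = 541160 meq * 84 mg/meq / 1e6 = 45.4574 kg

45.4574 kg


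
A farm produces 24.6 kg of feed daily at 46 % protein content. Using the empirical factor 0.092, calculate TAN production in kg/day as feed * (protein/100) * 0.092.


Protein in feed = 24.6 * 46/100 = 11.316 kg/day
TAN = protein * 0.092 = 11.316 * 0.092 = 1.041072 kg/day

1.041072 kg/day


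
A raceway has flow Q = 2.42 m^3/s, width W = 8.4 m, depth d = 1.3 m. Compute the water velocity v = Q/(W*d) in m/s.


Cross-sectional area = W * d = 8.4 * 1.3 = 10.92 m^2
Velocity = Q / A = 2.42 / 10.92 = 0.221612 m/s

0.221612 m/s


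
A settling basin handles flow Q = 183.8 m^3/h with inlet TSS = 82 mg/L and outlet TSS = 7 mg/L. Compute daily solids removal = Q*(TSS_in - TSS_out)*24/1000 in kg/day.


Concentration drop: TSS_in - TSS_out = 82 - 7 = 75 mg/L
Hourly solids removed = Q * dTSS = 183.8 m^3/h * 75 mg/L = 13785 g/h  (m^3/h * mg/L = g/h)
Daily solids removed = 13785 * 24 = 330840 g/day
Convert g to kg: 330840 / 1000 = 330.84 kg/day

330.84 kg/day


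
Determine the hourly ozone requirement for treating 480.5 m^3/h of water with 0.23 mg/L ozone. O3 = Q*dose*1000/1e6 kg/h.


O3 demand (mg/h) = Q * dose * 1000 = 480.5 * 0.23 * 1000 = 110515 mg/h
Convert mg to kg: 110515 / 1e6 = 0.110515 kg/h

0.110515 kg/h


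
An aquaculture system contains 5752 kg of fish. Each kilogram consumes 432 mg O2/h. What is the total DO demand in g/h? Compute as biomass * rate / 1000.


Total O2 consumption (mg/h) = 5752 kg * 432 mg/(kg*h) = 2484864 mg/h
Convert to g/h: 2484864 / 1000 = 2484.864 g/h

2484.864 g/h


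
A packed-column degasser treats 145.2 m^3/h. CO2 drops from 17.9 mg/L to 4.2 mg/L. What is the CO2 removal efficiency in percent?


CO2_out / CO2_in = 4.2 / 17.9 = 0.23463687
Fraction remaining = 0.23463687
efficiency = (1 - 0.23463687) * 100 = 76.5363 %

76.5363 %


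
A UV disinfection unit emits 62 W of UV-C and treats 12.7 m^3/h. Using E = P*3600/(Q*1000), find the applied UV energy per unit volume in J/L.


Energy delivered per hour = 62 W * 3600 s = 223200 J/h
Volume treated per hour = 12.7 m^3/h * 1000 = 12700 L/h
dose = 223200 / 12700 = 17.5748 J/L

17.5748 J/L


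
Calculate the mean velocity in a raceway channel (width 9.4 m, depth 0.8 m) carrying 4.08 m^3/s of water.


Cross-sectional area = W * d = 9.4 * 0.8 = 7.52 m^2
Velocity = Q / A = 4.08 / 7.52 = 0.542553 m/s

0.542553 m/s


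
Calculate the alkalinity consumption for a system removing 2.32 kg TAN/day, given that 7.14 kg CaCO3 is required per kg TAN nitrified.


Alkalinity factor: 7.14 kg CaCO3 consumed per kg TAN nitrified
alk = 2.32 kg TAN * 7.14 = 16.5648 kg CaCO3/day

16.5648 kg CaCO3/day


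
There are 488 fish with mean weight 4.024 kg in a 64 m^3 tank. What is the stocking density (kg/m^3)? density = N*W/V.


Total biomass = 488 fish * 4.024 kg = 1963.712 kg
Density = total biomass / volume = 1963.712 / 64 = 30.683 kg/m^3

30.683 kg/m^3


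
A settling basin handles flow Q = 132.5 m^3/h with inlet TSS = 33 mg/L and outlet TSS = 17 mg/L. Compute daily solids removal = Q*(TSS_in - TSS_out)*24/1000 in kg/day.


Concentration drop: TSS_in - TSS_out = 33 - 17 = 16 mg/L
Hourly solids removed = Q * dTSS = 132.5 m^3/h * 16 mg/L = 2120 g/h  (m^3/h * mg/L = g/h)
Daily solids removed = 2120 * 24 = 50880 g/day
Convert g to kg: 50880 / 1000 = 50.88 kg/day

50.88 kg/day


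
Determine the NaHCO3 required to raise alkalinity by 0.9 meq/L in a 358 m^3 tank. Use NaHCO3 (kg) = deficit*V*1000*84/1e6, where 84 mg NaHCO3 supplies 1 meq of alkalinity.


Tank volume in L = 358 m^3 * 1000 = 358000 L
Total meq required = 0.9 meq/L * 358000 L = 322200 meq
NaHCO3 mass = 322200 meq * 84 mg/meq / 1e6 = 27.0648 kg

27.0648 kg


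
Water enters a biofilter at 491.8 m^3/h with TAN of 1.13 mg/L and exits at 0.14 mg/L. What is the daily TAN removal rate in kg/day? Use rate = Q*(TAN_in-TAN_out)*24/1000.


Concentration drop: TAN_in - TAN_out = 1.13 - 0.14 = 0.99 mg/L
Hourly TAN removed = Q * dTAN = 491.8 m^3/h * 0.99 mg/L = 486.882 g/h  (m^3/h * mg/L = g/h)
Daily TAN removed = 486.882 * 24 = 11685.168 g/day
Convert to kg/day: 11685.168 / 1000 = 11.685168 kg/day

11.685168 kg/day


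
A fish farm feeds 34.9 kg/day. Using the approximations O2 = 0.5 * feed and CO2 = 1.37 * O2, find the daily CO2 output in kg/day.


O2 = 34.9 * 0.5 = 17.45
CO2 = 17.45 * 1.37 = 23.9065

23.9065 kg/day


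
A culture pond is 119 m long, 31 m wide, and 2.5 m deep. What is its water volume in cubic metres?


Base area = L * W = 119 * 31 = 3689 m^2
Volume = area * depth = 3689 * 2.5 = 9222.5 m^3

9222.5 m^3


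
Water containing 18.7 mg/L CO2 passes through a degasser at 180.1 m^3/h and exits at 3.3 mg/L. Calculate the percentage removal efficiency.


CO2_out / CO2_in = 3.3 / 18.7 = 0.17647059
Fraction remaining = 0.17647059
efficiency = (1 - 0.17647059) * 100 = 82.3529 %

82.3529 %


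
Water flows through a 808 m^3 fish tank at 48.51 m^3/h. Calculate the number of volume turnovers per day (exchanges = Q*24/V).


Daily flow volume = 48.51 m^3/h * 24 h = 1164.24 m^3/day
Exchanges = daily flow / tank volume = 1164.24 / 808 = 1.44089 exchanges/day

1.44089 exchanges/day


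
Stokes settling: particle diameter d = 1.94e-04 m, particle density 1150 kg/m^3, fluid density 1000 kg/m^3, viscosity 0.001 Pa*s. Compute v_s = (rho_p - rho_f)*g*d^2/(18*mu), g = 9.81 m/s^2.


Density difference: rho_p - rho_f = 1150 - 1000 = 150 kg/m^3
d^2 = (1.94e-04)^2 = 3.7636e-08 m^2
Numerator = (rho_p - rho_f) * g * d^2 = 150 * 9.81 * 3.7636e-08 = 5.5381374e-05
Denominator = 18 * mu = 18 * 0.001 = 0.018
v_s = 5.5381374e-05 / 0.018 = 0.00307674 m/s
Check: Re = rho_f * v_s * d / mu = 1000 * 0.00307674 * 1.94e-04 / 0.001 = 0.597 < 1, so Stokes' law applies.

0.00307674 m/s


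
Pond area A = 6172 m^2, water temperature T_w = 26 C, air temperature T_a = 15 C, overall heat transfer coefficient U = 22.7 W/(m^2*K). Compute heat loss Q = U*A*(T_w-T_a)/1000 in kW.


Temperature difference dT = 26 - 15 = 11 K
Heat loss (W) = U * A * dT = 22.7 * 6172 * 11 = 1541148.4 W
Convert to kW: 1541148.4 / 1000 = 1541.1484 kW

1541.1484 kW


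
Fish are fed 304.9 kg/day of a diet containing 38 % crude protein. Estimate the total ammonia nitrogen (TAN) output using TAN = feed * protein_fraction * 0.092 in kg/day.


Protein in feed = 304.9 * 38/100 = 115.862 kg/day
TAN = protein * 0.092 = 115.862 * 0.092 = 10.659304 kg/day

10.659304 kg/day


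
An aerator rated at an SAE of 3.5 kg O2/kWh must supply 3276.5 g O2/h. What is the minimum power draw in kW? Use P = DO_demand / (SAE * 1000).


SAE in g O2/kWh = 3.5 * 1000 = 3500 g/kWh
P = DO_demand / SAE_g = 3276.5 / 3500 = 0.936143 kW

0.936143 kW


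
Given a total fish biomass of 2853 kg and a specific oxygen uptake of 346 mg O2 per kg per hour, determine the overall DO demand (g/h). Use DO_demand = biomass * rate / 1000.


Total O2 consumption (mg/h) = 2853 kg * 346 mg/(kg*h) = 987138 mg/h
Convert to g/h: 987138 / 1000 = 987.138 g/h

987.138 g/h


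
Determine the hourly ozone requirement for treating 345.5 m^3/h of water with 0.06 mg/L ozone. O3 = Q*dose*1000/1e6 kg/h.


O3 demand (mg/h) = Q * dose * 1000 = 345.5 * 0.06 * 1000 = 20730 mg/h
Convert mg to kg: 20730 / 1e6 = 0.02073 kg/h

0.02073 kg/h


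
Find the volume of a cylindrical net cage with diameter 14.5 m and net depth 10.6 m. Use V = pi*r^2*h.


r = d/2 = 14.5/2 = 7.25 m
Base area = pi*r^2 = pi*7.25^2 = 165.12996 m^2
Volume = 165.12996 * 10.6 = 1750.38 m^3

1750.38 m^3


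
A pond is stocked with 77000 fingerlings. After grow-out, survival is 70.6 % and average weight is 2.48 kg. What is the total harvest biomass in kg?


Survivors = 77000 * 70.6/100 = 54362 fish
Harvest biomass = survivors * W_f = 54362 * 2.48 = 134817.76 kg

134817.76 kg


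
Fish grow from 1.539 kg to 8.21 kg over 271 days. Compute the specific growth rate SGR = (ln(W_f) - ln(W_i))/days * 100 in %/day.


ln(W_f) = ln(8.21) = 2.1053529
ln(W_i) = ln(1.539) = 0.43113285
ln(W_f) - ln(W_i) = 2.1053529 - 0.43113285 = 1.6742201
SGR = 1.6742201 / 271 * 100 = 0.617793 %/day

0.617793 %/day


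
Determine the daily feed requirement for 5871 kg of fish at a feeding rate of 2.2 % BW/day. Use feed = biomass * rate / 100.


Feeding rate fraction = 2.2% / 100 = 0.022
Daily feed = 5871 kg * 0.022 = 129.162 kg/day

129.162 kg/day


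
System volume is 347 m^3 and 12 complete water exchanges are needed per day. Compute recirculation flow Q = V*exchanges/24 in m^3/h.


Daily recirculation volume = 347 m^3 * 12 = 4164 m^3/day
Flow rate Q = daily volume / 24 h = 4164 / 24 = 173.5 m^3/h

173.5 m^3/h


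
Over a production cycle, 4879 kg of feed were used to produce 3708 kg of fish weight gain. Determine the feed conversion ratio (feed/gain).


FCR = feed consumed / weight gained
FCR = 4879 kg / 3708 kg = 1.3158

1.3158


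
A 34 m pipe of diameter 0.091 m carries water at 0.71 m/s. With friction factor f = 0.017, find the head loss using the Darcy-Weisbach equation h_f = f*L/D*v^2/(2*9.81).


v^2 = 0.71^2 = 0.5041 m^2/s^2
L/D = 34/0.091 = 373.62637
h_f = f*(L/D)*v^2/(2g) = 0.017 * 373.62637 * 0.5041 / 19.62 = 0.163194 m

0.163194 m


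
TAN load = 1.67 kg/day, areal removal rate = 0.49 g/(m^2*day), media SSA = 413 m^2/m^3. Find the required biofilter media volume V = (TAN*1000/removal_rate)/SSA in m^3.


A = 1.67*1000 / 0.49 = 3408.1633 m^2
V = 3408.1633 / 413 = 8.25221

8.25221 m^3


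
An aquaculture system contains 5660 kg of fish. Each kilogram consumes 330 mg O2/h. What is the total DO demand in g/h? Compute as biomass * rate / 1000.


Total O2 consumption (mg/h) = 5660 kg * 330 mg/(kg*h) = 1867800 mg/h
Convert to g/h: 1867800 / 1000 = 1867.8 g/h

1867.8 g/h


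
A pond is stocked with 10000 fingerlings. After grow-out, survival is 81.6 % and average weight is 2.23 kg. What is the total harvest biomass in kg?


Survivors = 10000 * 81.6/100 = 8160 fish
Harvest biomass = survivors * W_f = 8160 * 2.23 = 18196.8 kg

18196.8 kg


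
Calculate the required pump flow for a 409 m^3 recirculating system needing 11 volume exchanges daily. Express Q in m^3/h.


Daily recirculation volume = 409 m^3 * 11 = 4499 m^3/day
Flow rate Q = daily volume / 24 h = 4499 / 24 = 187.458 m^3/h

187.458 m^3/h


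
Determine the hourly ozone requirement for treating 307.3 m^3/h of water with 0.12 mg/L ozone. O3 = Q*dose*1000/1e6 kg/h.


O3 demand (mg/h) = Q * dose * 1000 = 307.3 * 0.12 * 1000 = 36876 mg/h
Convert mg to kg: 36876 / 1e6 = 0.036876 kg/h

0.036876 kg/h


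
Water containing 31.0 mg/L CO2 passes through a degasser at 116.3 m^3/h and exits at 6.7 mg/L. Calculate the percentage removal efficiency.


CO2_out / CO2_in = 6.7 / 31.0 = 0.21612903
Fraction remaining = 0.21612903
efficiency = (1 - 0.21612903) * 100 = 78.3871 %

78.3871 %


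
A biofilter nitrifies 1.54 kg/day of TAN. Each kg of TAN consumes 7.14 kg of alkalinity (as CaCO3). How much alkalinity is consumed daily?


Alkalinity factor: 7.14 kg CaCO3 consumed per kg TAN nitrified
alk = 1.54 kg TAN * 7.14 = 10.9956 kg CaCO3/day

10.9956 kg CaCO3/day


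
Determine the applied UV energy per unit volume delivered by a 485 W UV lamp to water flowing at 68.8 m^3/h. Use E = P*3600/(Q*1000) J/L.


Energy delivered per hour = 485 W * 3600 s = 1746000 J/h
Volume treated per hour = 68.8 m^3/h * 1000 = 68800 L/h
dose = 1746000 / 68800 = 25.3779 J/L

25.3779 J/L


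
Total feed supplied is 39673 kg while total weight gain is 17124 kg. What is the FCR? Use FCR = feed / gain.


FCR = feed consumed / weight gained
FCR = 39673 kg / 17124 kg = 2.31681

2.31681


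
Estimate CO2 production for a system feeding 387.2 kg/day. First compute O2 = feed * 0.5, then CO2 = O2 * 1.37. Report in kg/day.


O2 = 387.2 * 0.5 = 193.6
CO2 = 193.6 * 1.37 = 265.232

265.232 kg/day


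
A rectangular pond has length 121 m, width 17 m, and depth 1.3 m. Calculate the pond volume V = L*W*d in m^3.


Base area = L * W = 121 * 17 = 2057 m^2
Volume = area * depth = 2057 * 1.3 = 2674.1 m^3

2674.1 m^3


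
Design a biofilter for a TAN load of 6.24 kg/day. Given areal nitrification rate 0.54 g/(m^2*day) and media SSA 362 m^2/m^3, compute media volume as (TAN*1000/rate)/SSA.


A = 6.24*1000 / 0.54 = 11555.556 m^2
V = 11555.556 / 362 = 31.9214

31.9214 m^3


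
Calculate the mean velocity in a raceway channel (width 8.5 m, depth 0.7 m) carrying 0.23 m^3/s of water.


Cross-sectional area = W * d = 8.5 * 0.7 = 5.95 m^2
Velocity = Q / A = 0.23 / 5.95 = 0.0386555 m/s

0.0386555 m/s


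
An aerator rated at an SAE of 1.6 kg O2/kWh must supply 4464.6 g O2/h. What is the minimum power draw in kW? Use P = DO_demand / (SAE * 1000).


SAE in g O2/kWh = 1.6 * 1000 = 1600 g/kWh
P = DO_demand / SAE_g = 4464.6 / 1600 = 2.79038 kW

2.79038 kW


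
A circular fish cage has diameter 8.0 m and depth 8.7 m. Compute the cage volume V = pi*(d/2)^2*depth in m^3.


r = d/2 = 8.0/2 = 4 m
Base area = pi*r^2 = pi*4^2 = 50.265482 m^2
Volume = 50.265482 * 8.7 = 437.31 m^3

437.31 m^3


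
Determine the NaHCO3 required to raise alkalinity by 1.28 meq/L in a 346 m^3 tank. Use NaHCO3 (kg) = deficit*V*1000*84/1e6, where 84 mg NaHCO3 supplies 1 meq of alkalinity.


Tank volume in L = 346 m^3 * 1000 = 346000 L
Total meq required = 1.28 meq/L * 346000 L = 442880 meq
NaHCO3 mass = 442880 meq * 84 mg/meq / 1e6 = 37.2019 kg

37.2019 kg


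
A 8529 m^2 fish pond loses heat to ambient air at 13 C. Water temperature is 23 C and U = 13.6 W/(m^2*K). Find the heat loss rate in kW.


Temperature difference dT = 23 - 13 = 10 K
Heat loss (W) = U * A * dT = 13.6 * 8529 * 10 = 1159944 W
Convert to kW: 1159944 / 1000 = 1159.944 kW

1159.944 kW


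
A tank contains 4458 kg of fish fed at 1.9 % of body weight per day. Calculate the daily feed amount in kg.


Feeding rate fraction = 1.9% / 100 = 0.019
Daily feed = 4458 kg * 0.019 = 84.702 kg/day

84.702 kg/day


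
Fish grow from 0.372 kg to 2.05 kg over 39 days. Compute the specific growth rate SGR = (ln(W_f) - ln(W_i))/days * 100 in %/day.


ln(W_f) = ln(2.05) = 0.71783979
ln(W_i) = ln(0.372) = -0.98886142
ln(W_f) - ln(W_i) = 0.71783979 - -0.98886142 = 1.7067012
SGR = 1.7067012 / 39 * 100 = 4.37616 %/day

4.37616 %/day


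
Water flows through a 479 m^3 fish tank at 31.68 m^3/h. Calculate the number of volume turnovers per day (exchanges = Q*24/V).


Daily flow volume = 31.68 m^3/h * 24 h = 760.32 m^3/day
Exchanges = daily flow / tank volume = 760.32 / 479 = 1.58731 exchanges/day

1.58731 exchanges/day


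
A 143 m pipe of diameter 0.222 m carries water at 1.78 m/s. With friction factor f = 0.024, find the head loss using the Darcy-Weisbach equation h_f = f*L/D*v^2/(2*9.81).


v^2 = 1.78^2 = 3.1684 m^2/s^2
L/D = 143/0.222 = 644.14414
h_f = f*(L/D)*v^2/(2g) = 0.024 * 644.14414 * 3.1684 / 19.62 = 2.49652 m

2.49652 m


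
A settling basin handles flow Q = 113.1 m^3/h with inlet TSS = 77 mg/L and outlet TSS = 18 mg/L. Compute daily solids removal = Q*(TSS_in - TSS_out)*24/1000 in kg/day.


Concentration drop: TSS_in - TSS_out = 77 - 18 = 59 mg/L
Hourly solids removed = Q * dTSS = 113.1 m^3/h * 59 mg/L = 6672.9 g/h  (m^3/h * mg/L = g/h)
Daily solids removed = 6672.9 * 24 = 160149.6 g/day
Convert g to kg: 160149.6 / 1000 = 160.1496 kg/day

160.1496 kg/day


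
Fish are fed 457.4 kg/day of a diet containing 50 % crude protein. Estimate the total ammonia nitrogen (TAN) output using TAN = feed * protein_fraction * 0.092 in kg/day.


Protein in feed = 457.4 * 50/100 = 228.7 kg/day
TAN = protein * 0.092 = 228.7 * 0.092 = 21.0404 kg/day

21.0404 kg/day


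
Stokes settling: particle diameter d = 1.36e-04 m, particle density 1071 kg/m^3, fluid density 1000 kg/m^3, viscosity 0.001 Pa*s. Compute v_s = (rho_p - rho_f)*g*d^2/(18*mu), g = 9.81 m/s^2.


Density difference: rho_p - rho_f = 1071 - 1000 = 71 kg/m^3
d^2 = (1.36e-04)^2 = 1.8496e-08 m^2
Numerator = (rho_p - rho_f) * g * d^2 = 71 * 9.81 * 1.8496e-08 = 1.2882649e-05
Denominator = 18 * mu = 18 * 0.001 = 0.018
v_s = 1.2882649e-05 / 0.018 = 7.15703e-04 m/s
Check: Re = rho_f * v_s * d / mu = 1000 * 7.15703e-04 * 1.36e-04 / 0.001 = 0.0973 < 1, so Stokes' law applies.

7.15703e-04 m/s


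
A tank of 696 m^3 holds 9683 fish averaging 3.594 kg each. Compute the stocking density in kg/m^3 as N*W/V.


Total biomass = 9683 fish * 3.594 kg = 34800.702 kg
Density = total biomass / volume = 34800.702 / 696 = 50.001 kg/m^3

50.001 kg/m^3


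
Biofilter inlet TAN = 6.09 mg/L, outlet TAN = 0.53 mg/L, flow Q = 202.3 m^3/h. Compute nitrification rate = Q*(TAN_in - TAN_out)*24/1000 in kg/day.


Concentration drop: TAN_in - TAN_out = 6.09 - 0.53 = 5.56 mg/L
Hourly TAN removed = Q * dTAN = 202.3 m^3/h * 5.56 mg/L = 1124.788 g/h  (m^3/h * mg/L = g/h)
Daily TAN removed = 1124.788 * 24 = 26994.912 g/day
Convert to kg/day: 26994.912 / 1000 = 26.994912 kg/day

26.994912 kg/day


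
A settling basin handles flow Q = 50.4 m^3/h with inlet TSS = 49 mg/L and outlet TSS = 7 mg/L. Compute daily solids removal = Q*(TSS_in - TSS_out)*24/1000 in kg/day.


Concentration drop: TSS_in - TSS_out = 49 - 7 = 42 mg/L
Hourly solids removed = Q * dTSS = 50.4 m^3/h * 42 mg/L = 2116.8 g/h  (m^3/h * mg/L = g/h)
Daily solids removed = 2116.8 * 24 = 50803.2 g/day
Convert g to kg: 50803.2 / 1000 = 50.8032 kg/day

50.8032 kg/day


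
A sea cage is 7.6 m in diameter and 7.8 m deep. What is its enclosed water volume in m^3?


r = d/2 = 7.6/2 = 3.8 m
Base area = pi*r^2 = pi*3.8^2 = 45.364598 m^2
Volume = 45.364598 * 7.8 = 353.844 m^3

353.844 m^3


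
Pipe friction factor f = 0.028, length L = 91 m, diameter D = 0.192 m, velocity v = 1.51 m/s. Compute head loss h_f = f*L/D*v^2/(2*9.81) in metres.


v^2 = 1.51^2 = 2.2801 m^2/s^2
L/D = 91/0.192 = 473.95833
h_f = f*(L/D)*v^2/(2g) = 0.028 * 473.95833 * 2.2801 / 19.62 = 1.54224 m

1.54224 m


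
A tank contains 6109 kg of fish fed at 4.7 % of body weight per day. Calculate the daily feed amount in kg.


Feeding rate fraction = 4.7% / 100 = 0.047
Daily feed = 6109 kg * 0.047 = 287.123 kg/day

287.123 kg/day


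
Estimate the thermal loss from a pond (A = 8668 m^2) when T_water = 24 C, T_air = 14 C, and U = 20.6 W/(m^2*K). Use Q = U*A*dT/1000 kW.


Temperature difference dT = 24 - 14 = 10 K
Heat loss (W) = U * A * dT = 20.6 * 8668 * 10 = 1785608 W
Convert to kW: 1785608 / 1000 = 1785.608 kW

1785.608 kW


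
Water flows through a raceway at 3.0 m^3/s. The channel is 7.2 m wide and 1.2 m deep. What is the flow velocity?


Cross-sectional area = W * d = 7.2 * 1.2 = 8.64 m^2
Velocity = Q / A = 3.0 / 8.64 = 0.347222 m/s

0.347222 m/s


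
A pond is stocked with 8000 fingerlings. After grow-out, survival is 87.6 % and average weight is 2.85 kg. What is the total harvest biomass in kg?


Survivors = 8000 * 87.6/100 = 7008 fish
Harvest biomass = survivors * W_f = 7008 * 2.85 = 19972.8 kg

19972.8 kg


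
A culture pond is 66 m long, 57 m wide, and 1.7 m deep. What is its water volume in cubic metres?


Base area = L * W = 66 * 57 = 3762 m^2
Volume = area * depth = 3762 * 1.7 = 6395.4 m^3

6395.4 m^3


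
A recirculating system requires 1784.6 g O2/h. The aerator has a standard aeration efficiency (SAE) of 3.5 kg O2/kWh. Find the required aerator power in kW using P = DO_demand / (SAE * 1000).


SAE in g O2/kWh = 3.5 * 1000 = 3500 g/kWh
P = DO_demand / SAE_g = 1784.6 / 3500 = 0.509886 kW

0.509886 kW


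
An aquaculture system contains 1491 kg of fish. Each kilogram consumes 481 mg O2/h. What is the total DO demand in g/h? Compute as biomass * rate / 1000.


Total O2 consumption (mg/h) = 1491 kg * 481 mg/(kg*h) = 717171 mg/h
Convert to g/h: 717171 / 1000 = 717.171 g/h

717.171 g/h


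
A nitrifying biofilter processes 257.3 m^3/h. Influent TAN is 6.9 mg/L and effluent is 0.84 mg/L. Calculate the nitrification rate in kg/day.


Concentration drop: TAN_in - TAN_out = 6.9 - 0.84 = 6.06 mg/L
Hourly TAN removed = Q * dTAN = 257.3 m^3/h * 6.06 mg/L = 1559.238 g/h  (m^3/h * mg/L = g/h)
Daily TAN removed = 1559.238 * 24 = 37421.712 g/day
Convert to kg/day: 37421.712 / 1000 = 37.421712 kg/day

37.421712 kg/day


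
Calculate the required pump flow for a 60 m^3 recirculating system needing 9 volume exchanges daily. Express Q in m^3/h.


Daily recirculation volume = 60 m^3 * 9 = 540 m^3/day
Flow rate Q = daily volume / 24 h = 540 / 24 = 22.5 m^3/h

22.5 m^3/h


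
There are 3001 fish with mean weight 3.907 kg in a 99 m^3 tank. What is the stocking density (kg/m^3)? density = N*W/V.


Total biomass = 3001 fish * 3.907 kg = 11724.907 kg
Density = total biomass / volume = 11724.907 / 99 = 118.433 kg/m^3

118.433 kg/m^3


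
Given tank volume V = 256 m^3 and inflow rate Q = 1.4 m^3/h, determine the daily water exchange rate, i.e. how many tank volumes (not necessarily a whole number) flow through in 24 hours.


Daily flow volume = 1.4 m^3/h * 24 h = 33.6 m^3/day
Exchanges = daily flow / tank volume = 33.6 / 256 = 0.13125 exchanges/day

0.13125 exchanges/day


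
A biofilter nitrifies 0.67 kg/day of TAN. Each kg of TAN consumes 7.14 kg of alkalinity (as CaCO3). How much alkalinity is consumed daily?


Alkalinity factor: 7.14 kg CaCO3 consumed per kg TAN nitrified
alk = 0.67 kg TAN * 7.14 = 4.7838 kg CaCO3/day

4.7838 kg CaCO3/day


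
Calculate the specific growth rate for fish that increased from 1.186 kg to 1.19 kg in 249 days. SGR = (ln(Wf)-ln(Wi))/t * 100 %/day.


ln(W_f) = ln(1.19) = 0.17395331
ln(W_i) = ln(1.186) = 0.1705863
ln(W_f) - ln(W_i) = 0.17395331 - 0.1705863 = 0.00336701
SGR = 0.00336701 / 249 * 100 = 0.00135221 %/day

0.00135221 %/day


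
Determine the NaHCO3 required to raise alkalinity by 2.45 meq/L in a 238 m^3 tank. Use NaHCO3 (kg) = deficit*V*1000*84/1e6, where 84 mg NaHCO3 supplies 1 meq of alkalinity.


Tank volume in L = 238 m^3 * 1000 = 238000 L
Total meq required = 2.45 meq/L * 238000 L = 583100 meq
NaHCO3 mass = 583100 meq * 84 mg/meq / 1e6 = 48.9804 kg

48.9804 kg


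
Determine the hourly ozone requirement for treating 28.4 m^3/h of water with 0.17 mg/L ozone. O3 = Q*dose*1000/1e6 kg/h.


O3 demand (mg/h) = Q * dose * 1000 = 28.4 * 0.17 * 1000 = 4828 mg/h
Convert mg to kg: 4828 / 1e6 = 0.004828 kg/h

0.004828 kg/h


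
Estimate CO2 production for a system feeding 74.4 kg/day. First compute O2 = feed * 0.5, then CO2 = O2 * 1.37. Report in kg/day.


O2 = 74.4 * 0.5 = 37.2
CO2 = 37.2 * 1.37 = 50.964

50.964 kg/day


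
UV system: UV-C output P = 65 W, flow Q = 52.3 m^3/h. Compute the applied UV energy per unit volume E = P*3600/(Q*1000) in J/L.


Energy delivered per hour = 65 W * 3600 s = 234000 J/h
Volume treated per hour = 52.3 m^3/h * 1000 = 52300 L/h
dose = 234000 / 52300 = 4.47419 J/L

4.47419 J/L


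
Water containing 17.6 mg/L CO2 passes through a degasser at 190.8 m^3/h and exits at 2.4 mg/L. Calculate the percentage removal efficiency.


CO2_out / CO2_in = 2.4 / 17.6 = 0.13636364
Fraction remaining = 0.13636364
efficiency = (1 - 0.13636364) * 100 = 86.3636 %

86.3636 %


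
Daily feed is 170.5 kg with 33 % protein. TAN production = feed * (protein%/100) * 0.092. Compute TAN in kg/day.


Protein in feed = 170.5 * 33/100 = 56.265 kg/day
TAN = protein * 0.092 = 56.265 * 0.092 = 5.17638 kg/day

5.17638 kg/day


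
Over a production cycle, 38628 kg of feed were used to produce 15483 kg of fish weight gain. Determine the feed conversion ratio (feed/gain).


FCR = feed consumed / weight gained
FCR = 38628 kg / 15483 kg = 2.49487

2.49487


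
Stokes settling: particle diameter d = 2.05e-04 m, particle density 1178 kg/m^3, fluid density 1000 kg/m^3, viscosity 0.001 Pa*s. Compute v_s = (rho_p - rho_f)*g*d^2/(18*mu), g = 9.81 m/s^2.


Density difference: rho_p - rho_f = 1178 - 1000 = 178 kg/m^3
d^2 = (2.05e-04)^2 = 4.2025e-08 m^2
Numerator = (rho_p - rho_f) * g * d^2 = 178 * 9.81 * 4.2025e-08 = 7.3383215e-05
Denominator = 18 * mu = 18 * 0.001 = 0.018
v_s = 7.3383215e-05 / 0.018 = 0.00407685 m/s
Check: Re = rho_f * v_s * d / mu = 1000 * 0.00407685 * 2.05e-04 / 0.001 = 0.836 < 1, so Stokes' law applies.

0.00407685 m/s


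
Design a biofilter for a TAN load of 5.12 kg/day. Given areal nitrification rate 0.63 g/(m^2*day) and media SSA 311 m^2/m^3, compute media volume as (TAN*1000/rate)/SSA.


A = 5.12*1000 / 0.63 = 8126.9841 m^2
V = 8126.9841 / 311 = 26.1318

26.1318 m^3


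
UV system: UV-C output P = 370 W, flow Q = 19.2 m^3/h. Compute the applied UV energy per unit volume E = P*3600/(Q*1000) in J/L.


Energy delivered per hour = 370 W * 3600 s = 1332000 J/h
Volume treated per hour = 19.2 m^3/h * 1000 = 19200 L/h
dose = 1332000 / 19200 = 69.375 J/L

69.375 J/L


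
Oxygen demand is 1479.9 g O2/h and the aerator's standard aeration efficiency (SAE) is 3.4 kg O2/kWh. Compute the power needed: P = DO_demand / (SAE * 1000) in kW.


SAE in g O2/kWh = 3.4 * 1000 = 3400 g/kWh
P = DO_demand / SAE_g = 1479.9 / 3400 = 0.435265 kW

0.435265 kW


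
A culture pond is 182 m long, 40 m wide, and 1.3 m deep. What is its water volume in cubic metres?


Base area = L * W = 182 * 40 = 7280 m^2
Volume = area * depth = 7280 * 1.3 = 9464 m^3

9464 m^3


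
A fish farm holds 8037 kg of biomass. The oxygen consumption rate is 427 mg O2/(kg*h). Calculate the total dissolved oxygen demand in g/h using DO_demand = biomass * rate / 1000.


Total O2 consumption (mg/h) = 8037 kg * 427 mg/(kg*h) = 3431799 mg/h
Convert to g/h: 3431799 / 1000 = 3431.799 g/h

3431.799 g/h


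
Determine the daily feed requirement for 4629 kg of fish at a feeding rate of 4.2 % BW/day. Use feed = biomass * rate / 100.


Feeding rate fraction = 4.2% / 100 = 0.042
Daily feed = 4629 kg * 0.042 = 194.418 kg/day

194.418 kg/day


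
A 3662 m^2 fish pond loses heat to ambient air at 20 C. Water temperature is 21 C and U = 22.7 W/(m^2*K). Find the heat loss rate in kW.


Temperature difference dT = 21 - 20 = 1 K
Heat loss (W) = U * A * dT = 22.7 * 3662 * 1 = 83127.4 W
Convert to kW: 83127.4 / 1000 = 83.1274 kW

83.1274 kW


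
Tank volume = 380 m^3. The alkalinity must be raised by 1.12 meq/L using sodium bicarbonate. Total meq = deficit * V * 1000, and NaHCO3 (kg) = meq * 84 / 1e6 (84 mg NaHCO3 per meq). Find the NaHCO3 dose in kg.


Tank volume in L = 380 m^3 * 1000 = 380000 L
Total meq required = 1.12 meq/L * 380000 L = 425600 meq
NaHCO3 mass = 425600 meq * 84 mg/meq / 1e6 = 35.7504 kg

35.7504 kg


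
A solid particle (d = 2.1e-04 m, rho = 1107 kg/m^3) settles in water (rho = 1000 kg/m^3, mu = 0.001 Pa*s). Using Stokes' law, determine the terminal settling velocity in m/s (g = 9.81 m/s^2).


Density difference: rho_p - rho_f = 1107 - 1000 = 107 kg/m^3
d^2 = (2.1e-04)^2 = 4.41e-08 m^2
Numerator = (rho_p - rho_f) * g * d^2 = 107 * 9.81 * 4.41e-08 = 4.6290447e-05
Denominator = 18 * mu = 18 * 0.001 = 0.018
v_s = 4.6290447e-05 / 0.018 = 0.00257169 m/s
Check: Re = rho_f * v_s * d / mu = 1000 * 0.00257169 * 2.1e-04 / 0.001 = 0.54 < 1, so Stokes' law applies.

0.00257169 m/s


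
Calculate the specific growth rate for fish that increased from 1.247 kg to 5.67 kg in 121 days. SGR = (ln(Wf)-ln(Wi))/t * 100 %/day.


ln(W_f) = ln(5.67) = 1.7351891
ln(W_i) = ln(1.247) = 0.22074067
ln(W_f) - ln(W_i) = 1.7351891 - 0.22074067 = 1.5144484
SGR = 1.5144484 / 121 * 100 = 1.25161 %/day

1.25161 %/day


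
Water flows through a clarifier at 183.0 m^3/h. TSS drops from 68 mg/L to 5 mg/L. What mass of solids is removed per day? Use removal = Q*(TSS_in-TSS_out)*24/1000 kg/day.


Concentration drop: TSS_in - TSS_out = 68 - 5 = 63 mg/L
Hourly solids removed = Q * dTSS = 183.0 m^3/h * 63 mg/L = 11529 g/h  (m^3/h * mg/L = g/h)
Daily solids removed = 11529 * 24 = 276696 g/day
Convert g to kg: 276696 / 1000 = 276.696 kg/day

276.696 kg/day


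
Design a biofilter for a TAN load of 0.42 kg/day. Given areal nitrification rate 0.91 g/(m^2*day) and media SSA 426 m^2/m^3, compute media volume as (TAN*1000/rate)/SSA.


A = 0.42*1000 / 0.91 = 461.53846 m^2
V = 461.53846 / 426 = 1.08342

1.08342 m^3


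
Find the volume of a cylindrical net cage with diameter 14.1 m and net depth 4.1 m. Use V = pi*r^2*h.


r = d/2 = 14.1/2 = 7.05 m
Base area = pi*r^2 = pi*7.05^2 = 156.14501 m^2
Volume = 156.14501 * 4.1 = 640.195 m^3

640.195 m^3


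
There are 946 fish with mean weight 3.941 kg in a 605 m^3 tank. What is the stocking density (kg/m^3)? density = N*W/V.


Total biomass = 946 fish * 3.941 kg = 3728.186 kg
Density = total biomass / volume = 3728.186 / 605 = 6.16229 kg/m^3

6.16229 kg/m^3
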